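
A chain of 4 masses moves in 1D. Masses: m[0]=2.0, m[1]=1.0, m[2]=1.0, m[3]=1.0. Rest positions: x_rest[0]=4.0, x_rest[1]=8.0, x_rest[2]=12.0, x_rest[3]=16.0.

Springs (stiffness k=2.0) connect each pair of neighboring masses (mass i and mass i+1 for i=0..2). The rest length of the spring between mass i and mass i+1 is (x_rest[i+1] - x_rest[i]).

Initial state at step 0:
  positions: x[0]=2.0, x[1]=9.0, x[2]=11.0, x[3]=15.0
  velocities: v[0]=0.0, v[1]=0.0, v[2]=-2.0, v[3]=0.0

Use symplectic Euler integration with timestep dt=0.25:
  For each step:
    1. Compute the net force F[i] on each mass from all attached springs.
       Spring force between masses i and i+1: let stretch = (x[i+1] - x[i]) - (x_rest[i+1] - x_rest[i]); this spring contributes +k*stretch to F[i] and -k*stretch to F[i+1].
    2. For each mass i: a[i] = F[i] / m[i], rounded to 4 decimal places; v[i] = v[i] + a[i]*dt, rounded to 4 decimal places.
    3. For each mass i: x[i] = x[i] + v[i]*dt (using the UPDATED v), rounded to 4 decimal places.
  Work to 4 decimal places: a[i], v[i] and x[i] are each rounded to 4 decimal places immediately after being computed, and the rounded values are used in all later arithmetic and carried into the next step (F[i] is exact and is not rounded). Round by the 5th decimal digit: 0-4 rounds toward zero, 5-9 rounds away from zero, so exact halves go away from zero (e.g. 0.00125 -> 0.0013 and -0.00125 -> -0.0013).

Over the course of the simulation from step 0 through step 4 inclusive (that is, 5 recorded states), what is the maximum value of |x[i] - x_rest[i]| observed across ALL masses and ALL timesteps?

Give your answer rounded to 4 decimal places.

Step 0: x=[2.0000 9.0000 11.0000 15.0000] v=[0.0000 0.0000 -2.0000 0.0000]
Step 1: x=[2.1875 8.3750 10.7500 15.0000] v=[0.7500 -2.5000 -1.0000 0.0000]
Step 2: x=[2.5117 7.2734 10.7344 14.9688] v=[1.2969 -4.4063 -0.0625 -0.1250]
Step 3: x=[2.8835 6.0092 10.8155 14.9083] v=[1.4873 -5.0567 0.3242 -0.2422]
Step 4: x=[3.2007 4.9551 10.8074 14.8362] v=[1.2687 -4.2164 -0.0326 -0.2886]
Max displacement = 3.0449

Answer: 3.0449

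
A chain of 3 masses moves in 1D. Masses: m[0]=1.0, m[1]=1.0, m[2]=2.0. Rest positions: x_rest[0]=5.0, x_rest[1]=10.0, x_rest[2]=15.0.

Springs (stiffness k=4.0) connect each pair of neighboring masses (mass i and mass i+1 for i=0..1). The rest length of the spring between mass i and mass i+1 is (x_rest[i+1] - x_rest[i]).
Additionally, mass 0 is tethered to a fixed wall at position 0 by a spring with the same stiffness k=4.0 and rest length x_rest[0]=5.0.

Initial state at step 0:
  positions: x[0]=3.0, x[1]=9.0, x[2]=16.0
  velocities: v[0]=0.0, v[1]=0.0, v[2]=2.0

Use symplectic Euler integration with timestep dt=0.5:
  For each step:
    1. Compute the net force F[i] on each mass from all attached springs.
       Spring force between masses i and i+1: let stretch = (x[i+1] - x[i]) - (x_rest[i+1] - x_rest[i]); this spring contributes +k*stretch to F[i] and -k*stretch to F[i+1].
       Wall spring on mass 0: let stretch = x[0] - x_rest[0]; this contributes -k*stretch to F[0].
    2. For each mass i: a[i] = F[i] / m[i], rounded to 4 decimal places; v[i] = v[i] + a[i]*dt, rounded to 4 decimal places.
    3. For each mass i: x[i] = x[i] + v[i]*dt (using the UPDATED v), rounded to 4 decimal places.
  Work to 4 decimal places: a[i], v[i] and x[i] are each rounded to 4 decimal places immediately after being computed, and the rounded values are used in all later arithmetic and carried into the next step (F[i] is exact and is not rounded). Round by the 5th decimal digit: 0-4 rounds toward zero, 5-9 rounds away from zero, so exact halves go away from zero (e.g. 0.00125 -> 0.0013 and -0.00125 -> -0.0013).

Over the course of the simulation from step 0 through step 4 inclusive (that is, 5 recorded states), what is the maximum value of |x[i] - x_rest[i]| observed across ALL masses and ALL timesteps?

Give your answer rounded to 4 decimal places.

Step 0: x=[3.0000 9.0000 16.0000] v=[0.0000 0.0000 2.0000]
Step 1: x=[6.0000 10.0000 16.0000] v=[6.0000 2.0000 0.0000]
Step 2: x=[7.0000 13.0000 15.5000] v=[2.0000 6.0000 -1.0000]
Step 3: x=[7.0000 12.5000 16.2500] v=[0.0000 -1.0000 1.5000]
Step 4: x=[5.5000 10.2500 17.6250] v=[-3.0000 -4.5000 2.7500]
Max displacement = 3.0000

Answer: 3.0000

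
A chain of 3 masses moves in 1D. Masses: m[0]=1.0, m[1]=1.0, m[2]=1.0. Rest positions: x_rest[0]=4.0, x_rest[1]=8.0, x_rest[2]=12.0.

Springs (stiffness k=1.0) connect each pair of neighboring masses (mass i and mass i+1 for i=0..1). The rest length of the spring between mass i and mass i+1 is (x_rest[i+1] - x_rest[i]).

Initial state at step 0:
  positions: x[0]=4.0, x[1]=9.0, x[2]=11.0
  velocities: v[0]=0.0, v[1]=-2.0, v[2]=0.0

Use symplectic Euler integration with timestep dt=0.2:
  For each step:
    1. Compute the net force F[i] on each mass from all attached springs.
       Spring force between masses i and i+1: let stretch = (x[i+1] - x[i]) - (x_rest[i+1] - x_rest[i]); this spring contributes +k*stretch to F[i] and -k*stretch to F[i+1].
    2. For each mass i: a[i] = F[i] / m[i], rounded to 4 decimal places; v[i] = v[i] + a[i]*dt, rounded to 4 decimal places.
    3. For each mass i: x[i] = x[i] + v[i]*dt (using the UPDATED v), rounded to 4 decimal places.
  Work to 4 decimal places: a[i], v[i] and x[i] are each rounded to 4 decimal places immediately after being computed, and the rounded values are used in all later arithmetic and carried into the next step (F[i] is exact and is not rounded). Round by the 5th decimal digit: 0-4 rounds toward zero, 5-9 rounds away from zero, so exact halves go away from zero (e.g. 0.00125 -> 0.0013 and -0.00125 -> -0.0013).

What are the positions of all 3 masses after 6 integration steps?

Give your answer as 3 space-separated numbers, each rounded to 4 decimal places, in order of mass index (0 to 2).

Step 0: x=[4.0000 9.0000 11.0000] v=[0.0000 -2.0000 0.0000]
Step 1: x=[4.0400 8.4800 11.0800] v=[0.2000 -2.6000 0.4000]
Step 2: x=[4.0976 7.8864 11.2160] v=[0.2880 -2.9680 0.6800]
Step 3: x=[4.1468 7.2744 11.3788] v=[0.2458 -3.0598 0.8141]
Step 4: x=[4.1611 6.7015 11.5374] v=[0.0713 -2.8644 0.7932]
Step 5: x=[4.1170 6.2204 11.6626] v=[-0.2206 -2.4053 0.6260]
Step 6: x=[3.9970 5.8729 11.7301] v=[-0.5999 -1.7375 0.3376]

Answer: 3.9970 5.8729 11.7301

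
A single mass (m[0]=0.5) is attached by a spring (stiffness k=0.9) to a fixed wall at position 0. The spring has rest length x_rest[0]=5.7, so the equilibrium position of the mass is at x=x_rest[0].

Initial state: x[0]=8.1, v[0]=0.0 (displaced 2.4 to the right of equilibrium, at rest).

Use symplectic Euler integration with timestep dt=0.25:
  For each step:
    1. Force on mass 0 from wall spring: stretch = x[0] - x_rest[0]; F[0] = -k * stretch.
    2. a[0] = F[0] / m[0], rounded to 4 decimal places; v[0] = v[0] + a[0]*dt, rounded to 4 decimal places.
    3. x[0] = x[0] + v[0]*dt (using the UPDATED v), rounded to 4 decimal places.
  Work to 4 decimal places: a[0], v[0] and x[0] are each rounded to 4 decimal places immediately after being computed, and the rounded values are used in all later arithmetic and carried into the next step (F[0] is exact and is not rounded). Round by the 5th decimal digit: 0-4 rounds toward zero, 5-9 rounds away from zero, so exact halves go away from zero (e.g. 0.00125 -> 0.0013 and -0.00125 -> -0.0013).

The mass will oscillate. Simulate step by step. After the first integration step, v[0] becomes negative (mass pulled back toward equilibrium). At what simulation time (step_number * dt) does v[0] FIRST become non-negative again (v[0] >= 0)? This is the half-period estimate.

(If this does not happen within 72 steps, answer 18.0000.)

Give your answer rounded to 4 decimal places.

Answer: 2.5000

Derivation:
Step 0: x=[8.1000] v=[0.0000]
Step 1: x=[7.8300] v=[-1.0800]
Step 2: x=[7.3204] v=[-2.0385]
Step 3: x=[6.6285] v=[-2.7677]
Step 4: x=[5.8321] v=[-3.1855]
Step 5: x=[5.0209] v=[-3.2450]
Step 6: x=[4.2861] v=[-2.9394]
Step 7: x=[3.7103] v=[-2.3032]
Step 8: x=[3.3584] v=[-1.4078]
Step 9: x=[3.2699] v=[-0.3541]
Step 10: x=[3.4548] v=[0.7395]
First v>=0 after going negative at step 10, time=2.5000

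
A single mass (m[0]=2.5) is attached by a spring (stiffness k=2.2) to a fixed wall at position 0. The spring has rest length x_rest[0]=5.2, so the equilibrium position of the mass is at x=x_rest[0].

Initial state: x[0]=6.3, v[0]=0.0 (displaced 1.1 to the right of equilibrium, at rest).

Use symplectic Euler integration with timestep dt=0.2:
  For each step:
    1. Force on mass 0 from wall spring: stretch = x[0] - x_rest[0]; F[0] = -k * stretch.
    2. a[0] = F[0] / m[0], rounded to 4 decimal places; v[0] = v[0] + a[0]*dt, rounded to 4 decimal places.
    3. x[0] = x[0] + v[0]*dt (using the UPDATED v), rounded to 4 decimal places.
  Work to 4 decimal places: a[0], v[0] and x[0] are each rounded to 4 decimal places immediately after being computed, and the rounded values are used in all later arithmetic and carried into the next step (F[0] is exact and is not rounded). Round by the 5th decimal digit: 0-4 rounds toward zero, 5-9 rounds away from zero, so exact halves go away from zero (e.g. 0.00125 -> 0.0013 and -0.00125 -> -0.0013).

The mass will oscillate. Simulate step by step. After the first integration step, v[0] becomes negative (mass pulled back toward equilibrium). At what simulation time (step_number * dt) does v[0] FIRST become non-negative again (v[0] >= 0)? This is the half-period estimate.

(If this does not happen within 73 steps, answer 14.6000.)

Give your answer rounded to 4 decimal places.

Step 0: x=[6.3000] v=[0.0000]
Step 1: x=[6.2613] v=[-0.1936]
Step 2: x=[6.1852] v=[-0.3804]
Step 3: x=[6.0744] v=[-0.5538]
Step 4: x=[5.9329] v=[-0.7077]
Step 5: x=[5.7656] v=[-0.8367]
Step 6: x=[5.5784] v=[-0.9362]
Step 7: x=[5.3778] v=[-1.0028]
Step 8: x=[5.1710] v=[-1.0341]
Step 9: x=[4.9652] v=[-1.0290]
Step 10: x=[4.7677] v=[-0.9877]
Step 11: x=[4.5854] v=[-0.9116]
Step 12: x=[4.4247] v=[-0.8034]
Step 13: x=[4.2913] v=[-0.6669]
Step 14: x=[4.1899] v=[-0.5070]
Step 15: x=[4.1241] v=[-0.3292]
Step 16: x=[4.0961] v=[-0.1398]
Step 17: x=[4.1070] v=[0.0545]
First v>=0 after going negative at step 17, time=3.4000

Answer: 3.4000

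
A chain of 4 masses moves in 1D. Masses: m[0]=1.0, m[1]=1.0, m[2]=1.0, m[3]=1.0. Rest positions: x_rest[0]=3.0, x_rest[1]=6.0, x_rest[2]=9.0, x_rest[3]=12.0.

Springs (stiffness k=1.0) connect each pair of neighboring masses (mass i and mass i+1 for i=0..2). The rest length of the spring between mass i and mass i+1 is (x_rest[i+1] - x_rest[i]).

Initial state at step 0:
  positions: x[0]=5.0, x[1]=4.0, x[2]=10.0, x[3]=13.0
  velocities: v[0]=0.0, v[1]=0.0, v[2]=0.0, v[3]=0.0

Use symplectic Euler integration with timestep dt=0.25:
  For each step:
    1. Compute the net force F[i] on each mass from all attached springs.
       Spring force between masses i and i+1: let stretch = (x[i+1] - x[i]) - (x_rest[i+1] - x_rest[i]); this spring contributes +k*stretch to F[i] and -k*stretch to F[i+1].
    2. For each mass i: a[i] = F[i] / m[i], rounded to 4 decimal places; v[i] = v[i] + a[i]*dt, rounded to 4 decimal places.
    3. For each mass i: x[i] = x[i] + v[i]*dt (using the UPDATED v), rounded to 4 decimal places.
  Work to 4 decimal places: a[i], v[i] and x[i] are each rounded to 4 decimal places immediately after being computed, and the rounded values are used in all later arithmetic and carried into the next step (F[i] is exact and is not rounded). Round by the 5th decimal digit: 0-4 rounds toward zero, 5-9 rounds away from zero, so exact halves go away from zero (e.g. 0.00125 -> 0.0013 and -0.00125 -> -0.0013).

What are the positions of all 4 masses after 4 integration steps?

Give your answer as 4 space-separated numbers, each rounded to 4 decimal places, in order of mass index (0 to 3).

Answer: 3.0914 7.2541 8.8040 12.8505

Derivation:
Step 0: x=[5.0000 4.0000 10.0000 13.0000] v=[0.0000 0.0000 0.0000 0.0000]
Step 1: x=[4.7500 4.4375 9.8125 13.0000] v=[-1.0000 1.7500 -0.7500 0.0000]
Step 2: x=[4.2930 5.2305 9.4883 12.9883] v=[-1.8281 3.1719 -1.2969 -0.0469]
Step 3: x=[3.7071 6.2310 9.1167 12.9453] v=[-2.3437 4.0020 -1.4864 -0.1719]
Step 4: x=[3.0914 7.2541 8.8040 12.8505] v=[-2.4627 4.0925 -1.2507 -0.3791]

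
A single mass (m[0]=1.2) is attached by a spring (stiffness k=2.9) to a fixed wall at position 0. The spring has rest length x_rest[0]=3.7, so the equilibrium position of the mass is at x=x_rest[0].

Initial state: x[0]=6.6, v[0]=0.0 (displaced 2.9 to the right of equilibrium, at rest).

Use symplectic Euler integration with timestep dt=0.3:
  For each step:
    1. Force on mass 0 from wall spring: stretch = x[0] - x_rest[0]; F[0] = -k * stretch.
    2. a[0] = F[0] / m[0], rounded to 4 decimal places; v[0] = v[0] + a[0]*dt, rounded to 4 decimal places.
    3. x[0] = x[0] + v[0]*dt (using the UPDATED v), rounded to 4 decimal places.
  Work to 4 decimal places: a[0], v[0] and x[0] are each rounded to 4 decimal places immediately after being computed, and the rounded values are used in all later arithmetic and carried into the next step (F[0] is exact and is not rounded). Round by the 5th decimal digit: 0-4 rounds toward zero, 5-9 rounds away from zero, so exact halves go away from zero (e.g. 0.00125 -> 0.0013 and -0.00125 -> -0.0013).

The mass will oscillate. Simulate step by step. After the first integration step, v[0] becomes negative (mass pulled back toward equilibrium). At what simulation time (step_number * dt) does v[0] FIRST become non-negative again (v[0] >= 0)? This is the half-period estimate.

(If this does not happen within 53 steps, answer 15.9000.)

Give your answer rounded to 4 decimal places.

Answer: 2.1000

Derivation:
Step 0: x=[6.6000] v=[0.0000]
Step 1: x=[5.9693] v=[-2.1025]
Step 2: x=[4.8450] v=[-3.7477]
Step 3: x=[3.4717] v=[-4.5778]
Step 4: x=[2.1480] v=[-4.4123]
Step 5: x=[1.1619] v=[-3.2871]
Step 6: x=[0.7278] v=[-1.4470]
Step 7: x=[0.9401] v=[0.7078]
First v>=0 after going negative at step 7, time=2.1000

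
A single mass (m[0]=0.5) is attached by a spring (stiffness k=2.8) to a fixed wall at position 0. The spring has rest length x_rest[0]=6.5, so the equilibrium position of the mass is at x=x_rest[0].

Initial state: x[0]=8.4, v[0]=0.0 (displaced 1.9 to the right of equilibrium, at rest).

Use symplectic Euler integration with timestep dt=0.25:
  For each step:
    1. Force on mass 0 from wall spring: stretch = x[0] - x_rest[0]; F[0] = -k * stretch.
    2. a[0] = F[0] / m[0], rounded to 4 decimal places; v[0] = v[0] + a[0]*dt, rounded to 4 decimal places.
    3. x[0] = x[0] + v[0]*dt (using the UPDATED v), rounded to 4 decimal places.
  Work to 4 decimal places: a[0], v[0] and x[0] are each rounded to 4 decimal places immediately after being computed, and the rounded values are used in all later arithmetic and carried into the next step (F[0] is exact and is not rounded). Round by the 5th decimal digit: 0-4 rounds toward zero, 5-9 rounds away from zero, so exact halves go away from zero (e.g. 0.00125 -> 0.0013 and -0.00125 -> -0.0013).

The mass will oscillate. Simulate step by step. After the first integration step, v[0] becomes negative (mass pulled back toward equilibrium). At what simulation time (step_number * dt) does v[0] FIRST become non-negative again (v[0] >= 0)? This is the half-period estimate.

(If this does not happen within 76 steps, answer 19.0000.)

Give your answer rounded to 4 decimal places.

Answer: 1.5000

Derivation:
Step 0: x=[8.4000] v=[0.0000]
Step 1: x=[7.7350] v=[-2.6600]
Step 2: x=[6.6378] v=[-4.3890]
Step 3: x=[5.4923] v=[-4.5819]
Step 4: x=[4.6995] v=[-3.1711]
Step 5: x=[4.5369] v=[-0.6504]
Step 6: x=[5.0614] v=[2.0980]
First v>=0 after going negative at step 6, time=1.5000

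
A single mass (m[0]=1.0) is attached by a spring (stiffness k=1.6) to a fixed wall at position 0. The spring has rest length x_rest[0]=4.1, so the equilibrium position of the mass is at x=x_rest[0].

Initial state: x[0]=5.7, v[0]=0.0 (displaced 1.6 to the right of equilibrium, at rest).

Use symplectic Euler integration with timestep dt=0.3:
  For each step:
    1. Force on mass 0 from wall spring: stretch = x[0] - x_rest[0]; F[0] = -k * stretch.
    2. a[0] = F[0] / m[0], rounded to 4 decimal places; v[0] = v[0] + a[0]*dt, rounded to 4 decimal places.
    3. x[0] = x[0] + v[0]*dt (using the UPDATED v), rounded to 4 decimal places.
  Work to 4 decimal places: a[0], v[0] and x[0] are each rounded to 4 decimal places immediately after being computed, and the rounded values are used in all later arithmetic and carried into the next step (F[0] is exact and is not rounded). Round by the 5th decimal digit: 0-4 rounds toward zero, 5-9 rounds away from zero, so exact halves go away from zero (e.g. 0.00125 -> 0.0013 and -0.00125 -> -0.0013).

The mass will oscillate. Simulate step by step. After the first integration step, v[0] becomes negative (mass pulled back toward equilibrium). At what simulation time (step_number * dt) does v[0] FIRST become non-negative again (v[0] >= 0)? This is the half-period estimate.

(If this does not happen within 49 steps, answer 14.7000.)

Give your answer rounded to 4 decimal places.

Answer: 2.7000

Derivation:
Step 0: x=[5.7000] v=[0.0000]
Step 1: x=[5.4696] v=[-0.7680]
Step 2: x=[5.0420] v=[-1.4254]
Step 3: x=[4.4787] v=[-1.8776]
Step 4: x=[3.8609] v=[-2.0594]
Step 5: x=[3.2775] v=[-1.9446]
Step 6: x=[2.8126] v=[-1.5498]
Step 7: x=[2.5330] v=[-0.9319]
Step 8: x=[2.4791] v=[-0.1797]
Step 9: x=[2.6586] v=[0.5983]
First v>=0 after going negative at step 9, time=2.7000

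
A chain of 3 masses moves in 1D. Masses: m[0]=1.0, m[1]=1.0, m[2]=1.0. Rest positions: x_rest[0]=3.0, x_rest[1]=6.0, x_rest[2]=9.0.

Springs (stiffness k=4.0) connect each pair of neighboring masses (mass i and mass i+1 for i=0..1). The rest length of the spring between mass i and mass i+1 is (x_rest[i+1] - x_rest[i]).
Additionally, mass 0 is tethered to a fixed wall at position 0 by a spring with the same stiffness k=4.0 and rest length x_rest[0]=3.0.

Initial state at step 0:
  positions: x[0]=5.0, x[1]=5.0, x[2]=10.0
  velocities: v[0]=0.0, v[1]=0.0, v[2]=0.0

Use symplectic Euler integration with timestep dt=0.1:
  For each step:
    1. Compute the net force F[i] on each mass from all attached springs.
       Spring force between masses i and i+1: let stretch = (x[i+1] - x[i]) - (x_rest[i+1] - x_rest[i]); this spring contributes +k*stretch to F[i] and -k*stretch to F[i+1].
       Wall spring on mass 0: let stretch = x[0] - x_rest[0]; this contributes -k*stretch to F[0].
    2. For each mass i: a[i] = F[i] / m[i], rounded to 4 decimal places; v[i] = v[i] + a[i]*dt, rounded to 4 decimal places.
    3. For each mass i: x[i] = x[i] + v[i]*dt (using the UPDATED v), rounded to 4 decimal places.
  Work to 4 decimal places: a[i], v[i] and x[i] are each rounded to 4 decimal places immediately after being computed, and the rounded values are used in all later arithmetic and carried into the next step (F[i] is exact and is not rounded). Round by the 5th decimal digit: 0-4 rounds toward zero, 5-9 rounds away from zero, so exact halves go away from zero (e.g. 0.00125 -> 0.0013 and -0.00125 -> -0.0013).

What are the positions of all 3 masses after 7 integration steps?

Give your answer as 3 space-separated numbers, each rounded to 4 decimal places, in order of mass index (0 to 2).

Step 0: x=[5.0000 5.0000 10.0000] v=[0.0000 0.0000 0.0000]
Step 1: x=[4.8000 5.2000 9.9200] v=[-2.0000 2.0000 -0.8000]
Step 2: x=[4.4240 5.5728 9.7712] v=[-3.7600 3.7280 -1.4880]
Step 3: x=[3.9170 6.0676 9.5745] v=[-5.0701 4.9478 -1.9674]
Step 4: x=[3.3393 6.6166 9.3575] v=[-5.7767 5.4903 -2.1702]
Step 5: x=[2.7592 7.1442 9.1508] v=[-5.8015 5.2757 -2.0666]
Step 6: x=[2.2441 7.5766 8.9839] v=[-5.1512 4.3243 -1.6692]
Step 7: x=[1.8525 7.8520 8.8807] v=[-3.9158 2.7542 -1.0321]

Answer: 1.8525 7.8520 8.8807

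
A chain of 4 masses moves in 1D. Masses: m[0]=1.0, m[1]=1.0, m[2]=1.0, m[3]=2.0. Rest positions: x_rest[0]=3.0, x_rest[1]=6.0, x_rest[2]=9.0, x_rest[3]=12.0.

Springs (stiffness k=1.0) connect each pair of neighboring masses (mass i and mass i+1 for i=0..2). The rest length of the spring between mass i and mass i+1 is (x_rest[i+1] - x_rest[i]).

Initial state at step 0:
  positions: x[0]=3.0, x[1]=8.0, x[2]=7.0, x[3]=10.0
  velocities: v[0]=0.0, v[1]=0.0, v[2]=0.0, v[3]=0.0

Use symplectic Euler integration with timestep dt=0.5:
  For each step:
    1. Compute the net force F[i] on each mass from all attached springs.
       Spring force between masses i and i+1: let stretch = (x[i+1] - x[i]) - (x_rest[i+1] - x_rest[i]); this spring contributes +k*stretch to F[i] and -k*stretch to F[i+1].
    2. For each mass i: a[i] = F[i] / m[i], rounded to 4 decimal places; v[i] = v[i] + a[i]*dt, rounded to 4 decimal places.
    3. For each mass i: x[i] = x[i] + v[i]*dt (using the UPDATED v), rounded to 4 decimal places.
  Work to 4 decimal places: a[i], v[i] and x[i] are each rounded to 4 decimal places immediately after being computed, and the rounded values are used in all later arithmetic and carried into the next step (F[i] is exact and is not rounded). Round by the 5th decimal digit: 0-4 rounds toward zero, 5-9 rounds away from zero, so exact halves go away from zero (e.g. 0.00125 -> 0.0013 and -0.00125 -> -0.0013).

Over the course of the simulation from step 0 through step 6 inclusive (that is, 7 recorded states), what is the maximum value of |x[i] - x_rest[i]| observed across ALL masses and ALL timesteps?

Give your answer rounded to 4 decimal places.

Answer: 2.4169

Derivation:
Step 0: x=[3.0000 8.0000 7.0000 10.0000] v=[0.0000 0.0000 0.0000 0.0000]
Step 1: x=[3.5000 6.5000 8.0000 10.0000] v=[1.0000 -3.0000 2.0000 0.0000]
Step 2: x=[4.0000 4.6250 9.1250 10.1250] v=[1.0000 -3.7500 2.2500 0.2500]
Step 3: x=[3.9063 3.7188 9.3750 10.5000] v=[-0.1875 -1.8125 0.5000 0.7500]
Step 4: x=[3.0157 4.2735 8.4922 11.1094] v=[-1.7813 1.1094 -1.7656 1.2188]
Step 5: x=[1.6895 5.5685 7.2090 11.7667] v=[-2.6524 2.5899 -2.5664 1.3145]
Step 6: x=[0.5831 6.3039 6.6551 12.2293] v=[-2.2129 1.4707 -1.1078 0.9251]
Max displacement = 2.4169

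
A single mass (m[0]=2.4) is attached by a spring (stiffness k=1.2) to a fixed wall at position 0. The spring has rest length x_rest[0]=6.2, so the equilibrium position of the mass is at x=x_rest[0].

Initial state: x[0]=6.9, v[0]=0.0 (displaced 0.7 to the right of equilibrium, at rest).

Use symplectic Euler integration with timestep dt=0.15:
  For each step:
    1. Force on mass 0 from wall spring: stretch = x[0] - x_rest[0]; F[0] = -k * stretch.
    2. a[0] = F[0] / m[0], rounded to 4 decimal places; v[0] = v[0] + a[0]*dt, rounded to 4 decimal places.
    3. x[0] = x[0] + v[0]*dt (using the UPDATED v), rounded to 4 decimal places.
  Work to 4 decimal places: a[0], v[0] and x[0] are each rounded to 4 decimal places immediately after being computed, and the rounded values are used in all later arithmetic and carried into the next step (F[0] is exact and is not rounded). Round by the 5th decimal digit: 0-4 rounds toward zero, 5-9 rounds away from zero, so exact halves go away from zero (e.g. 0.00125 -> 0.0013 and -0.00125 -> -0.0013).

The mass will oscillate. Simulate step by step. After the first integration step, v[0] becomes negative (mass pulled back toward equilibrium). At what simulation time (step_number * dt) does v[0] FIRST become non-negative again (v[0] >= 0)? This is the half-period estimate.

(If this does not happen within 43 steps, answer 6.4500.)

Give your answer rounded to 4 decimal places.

Step 0: x=[6.9000] v=[0.0000]
Step 1: x=[6.8921] v=[-0.0525]
Step 2: x=[6.8764] v=[-0.1044]
Step 3: x=[6.8531] v=[-0.1551]
Step 4: x=[6.8225] v=[-0.2041]
Step 5: x=[6.7849] v=[-0.2508]
Step 6: x=[6.7407] v=[-0.2947]
Step 7: x=[6.6904] v=[-0.3353]
Step 8: x=[6.6346] v=[-0.3721]
Step 9: x=[6.5739] v=[-0.4047]
Step 10: x=[6.5090] v=[-0.4328]
Step 11: x=[6.4406] v=[-0.4560]
Step 12: x=[6.3695] v=[-0.4740]
Step 13: x=[6.2965] v=[-0.4867]
Step 14: x=[6.2224] v=[-0.4939]
Step 15: x=[6.1481] v=[-0.4956]
Step 16: x=[6.0743] v=[-0.4917]
Step 17: x=[6.0020] v=[-0.4823]
Step 18: x=[5.9319] v=[-0.4675]
Step 19: x=[5.8648] v=[-0.4474]
Step 20: x=[5.8015] v=[-0.4223]
Step 21: x=[5.7426] v=[-0.3924]
Step 22: x=[5.6889] v=[-0.3581]
Step 23: x=[5.6409] v=[-0.3198]
Step 24: x=[5.5992] v=[-0.2779]
Step 25: x=[5.5643] v=[-0.2328]
Step 26: x=[5.5365] v=[-0.1851]
Step 27: x=[5.5162] v=[-0.1353]
Step 28: x=[5.5036] v=[-0.0840]
Step 29: x=[5.4988] v=[-0.0318]
Step 30: x=[5.5019] v=[0.0208]
First v>=0 after going negative at step 30, time=4.5000

Answer: 4.5000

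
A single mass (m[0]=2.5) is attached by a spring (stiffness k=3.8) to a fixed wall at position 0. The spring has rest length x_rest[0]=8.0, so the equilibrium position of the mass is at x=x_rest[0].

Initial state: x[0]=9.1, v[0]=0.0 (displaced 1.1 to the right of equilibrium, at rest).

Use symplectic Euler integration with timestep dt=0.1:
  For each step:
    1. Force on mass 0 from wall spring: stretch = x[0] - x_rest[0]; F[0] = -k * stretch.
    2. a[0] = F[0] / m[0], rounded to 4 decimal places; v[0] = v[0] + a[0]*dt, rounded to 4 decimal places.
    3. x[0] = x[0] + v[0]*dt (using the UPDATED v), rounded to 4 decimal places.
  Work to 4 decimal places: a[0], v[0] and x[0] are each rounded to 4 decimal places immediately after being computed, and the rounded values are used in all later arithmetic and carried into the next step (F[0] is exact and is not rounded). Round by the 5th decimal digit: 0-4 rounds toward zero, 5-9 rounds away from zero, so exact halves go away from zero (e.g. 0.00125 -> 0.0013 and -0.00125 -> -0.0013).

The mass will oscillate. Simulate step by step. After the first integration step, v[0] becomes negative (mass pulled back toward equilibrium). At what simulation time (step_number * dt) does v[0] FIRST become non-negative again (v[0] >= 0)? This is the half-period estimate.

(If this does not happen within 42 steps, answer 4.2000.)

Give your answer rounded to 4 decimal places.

Step 0: x=[9.1000] v=[0.0000]
Step 1: x=[9.0833] v=[-0.1672]
Step 2: x=[9.0501] v=[-0.3319]
Step 3: x=[9.0010] v=[-0.4915]
Step 4: x=[8.9366] v=[-0.6437]
Step 5: x=[8.8580] v=[-0.7861]
Step 6: x=[8.7664] v=[-0.9165]
Step 7: x=[8.6631] v=[-1.0330]
Step 8: x=[8.5497] v=[-1.1338]
Step 9: x=[8.4280] v=[-1.2174]
Step 10: x=[8.2998] v=[-1.2825]
Step 11: x=[8.1670] v=[-1.3281]
Step 12: x=[8.0317] v=[-1.3535]
Step 13: x=[7.8959] v=[-1.3583]
Step 14: x=[7.7617] v=[-1.3425]
Step 15: x=[7.6311] v=[-1.3063]
Step 16: x=[7.5061] v=[-1.2502]
Step 17: x=[7.3886] v=[-1.1751]
Step 18: x=[7.2804] v=[-1.0822]
Step 19: x=[7.1831] v=[-0.9728]
Step 20: x=[7.0982] v=[-0.8486]
Step 21: x=[7.0271] v=[-0.7115]
Step 22: x=[6.9707] v=[-0.5636]
Step 23: x=[6.9300] v=[-0.4072]
Step 24: x=[6.9055] v=[-0.2446]
Step 25: x=[6.8977] v=[-0.0782]
Step 26: x=[6.9066] v=[0.0894]
First v>=0 after going negative at step 26, time=2.6000

Answer: 2.6000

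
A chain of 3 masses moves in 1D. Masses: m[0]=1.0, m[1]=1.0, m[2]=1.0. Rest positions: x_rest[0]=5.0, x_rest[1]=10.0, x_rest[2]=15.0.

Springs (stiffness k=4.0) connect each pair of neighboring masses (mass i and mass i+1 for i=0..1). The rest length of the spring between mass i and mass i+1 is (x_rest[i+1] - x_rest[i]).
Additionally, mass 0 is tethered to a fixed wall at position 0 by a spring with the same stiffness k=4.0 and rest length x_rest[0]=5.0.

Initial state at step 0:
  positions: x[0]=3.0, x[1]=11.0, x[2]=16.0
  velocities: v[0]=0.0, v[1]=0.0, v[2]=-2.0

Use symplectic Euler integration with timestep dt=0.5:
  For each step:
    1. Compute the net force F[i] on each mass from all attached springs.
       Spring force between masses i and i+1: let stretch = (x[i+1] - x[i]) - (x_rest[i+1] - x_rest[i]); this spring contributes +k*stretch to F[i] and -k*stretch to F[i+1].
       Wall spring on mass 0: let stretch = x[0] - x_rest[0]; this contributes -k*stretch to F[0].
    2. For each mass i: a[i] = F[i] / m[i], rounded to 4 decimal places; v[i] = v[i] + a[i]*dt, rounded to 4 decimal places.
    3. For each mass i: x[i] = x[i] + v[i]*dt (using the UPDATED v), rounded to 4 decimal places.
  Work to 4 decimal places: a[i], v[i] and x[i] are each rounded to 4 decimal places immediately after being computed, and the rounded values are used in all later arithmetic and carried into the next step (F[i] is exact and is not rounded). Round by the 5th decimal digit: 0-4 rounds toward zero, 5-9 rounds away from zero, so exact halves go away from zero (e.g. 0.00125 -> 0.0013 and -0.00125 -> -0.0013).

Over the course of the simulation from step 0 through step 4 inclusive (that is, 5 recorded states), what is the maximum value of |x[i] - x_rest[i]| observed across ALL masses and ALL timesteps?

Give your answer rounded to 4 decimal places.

Step 0: x=[3.0000 11.0000 16.0000] v=[0.0000 0.0000 -2.0000]
Step 1: x=[8.0000 8.0000 15.0000] v=[10.0000 -6.0000 -2.0000]
Step 2: x=[5.0000 12.0000 12.0000] v=[-6.0000 8.0000 -6.0000]
Step 3: x=[4.0000 9.0000 14.0000] v=[-2.0000 -6.0000 4.0000]
Step 4: x=[4.0000 6.0000 16.0000] v=[0.0000 -6.0000 4.0000]
Max displacement = 4.0000

Answer: 4.0000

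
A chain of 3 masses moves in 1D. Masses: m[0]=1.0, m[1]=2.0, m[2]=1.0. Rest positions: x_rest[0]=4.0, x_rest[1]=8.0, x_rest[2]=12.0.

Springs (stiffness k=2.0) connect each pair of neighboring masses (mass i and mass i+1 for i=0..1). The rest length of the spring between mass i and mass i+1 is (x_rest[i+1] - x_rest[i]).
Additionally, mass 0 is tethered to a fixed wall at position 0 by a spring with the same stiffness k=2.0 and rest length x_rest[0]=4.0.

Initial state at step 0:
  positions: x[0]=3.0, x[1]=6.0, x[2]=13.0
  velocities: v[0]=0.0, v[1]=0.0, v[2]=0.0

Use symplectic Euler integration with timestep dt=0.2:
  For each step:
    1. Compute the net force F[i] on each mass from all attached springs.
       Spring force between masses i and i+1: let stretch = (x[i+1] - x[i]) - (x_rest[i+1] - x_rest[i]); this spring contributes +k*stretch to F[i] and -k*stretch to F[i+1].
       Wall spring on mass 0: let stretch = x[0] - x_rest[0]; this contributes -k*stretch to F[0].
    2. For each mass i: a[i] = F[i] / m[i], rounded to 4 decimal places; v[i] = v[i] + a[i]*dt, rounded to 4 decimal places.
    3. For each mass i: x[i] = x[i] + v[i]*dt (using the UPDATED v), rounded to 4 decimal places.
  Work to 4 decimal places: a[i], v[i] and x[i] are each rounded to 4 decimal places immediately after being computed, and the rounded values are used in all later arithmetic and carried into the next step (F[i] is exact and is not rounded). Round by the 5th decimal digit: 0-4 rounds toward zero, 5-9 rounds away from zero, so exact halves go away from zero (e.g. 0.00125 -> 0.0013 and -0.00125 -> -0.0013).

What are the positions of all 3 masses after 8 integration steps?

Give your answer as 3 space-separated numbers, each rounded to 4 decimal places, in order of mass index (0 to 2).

Step 0: x=[3.0000 6.0000 13.0000] v=[0.0000 0.0000 0.0000]
Step 1: x=[3.0000 6.1600 12.7600] v=[0.0000 0.8000 -1.2000]
Step 2: x=[3.0128 6.4576 12.3120] v=[0.0640 1.4880 -2.2400]
Step 3: x=[3.0602 6.8516 11.7156] v=[0.2368 1.9699 -2.9818]
Step 4: x=[3.1661 7.2885 11.0501] v=[0.5293 2.1844 -3.3274]
Step 5: x=[3.3485 7.7109 10.4037] v=[0.9118 2.1122 -3.2320]
Step 6: x=[3.6120 8.0666 9.8619] v=[1.3174 1.7783 -2.7091]
Step 7: x=[3.9429 8.3159 9.4965] v=[1.6544 1.2464 -1.8272]
Step 8: x=[4.3082 8.4375 9.3566] v=[1.8264 0.6079 -0.6994]

Answer: 4.3082 8.4375 9.3566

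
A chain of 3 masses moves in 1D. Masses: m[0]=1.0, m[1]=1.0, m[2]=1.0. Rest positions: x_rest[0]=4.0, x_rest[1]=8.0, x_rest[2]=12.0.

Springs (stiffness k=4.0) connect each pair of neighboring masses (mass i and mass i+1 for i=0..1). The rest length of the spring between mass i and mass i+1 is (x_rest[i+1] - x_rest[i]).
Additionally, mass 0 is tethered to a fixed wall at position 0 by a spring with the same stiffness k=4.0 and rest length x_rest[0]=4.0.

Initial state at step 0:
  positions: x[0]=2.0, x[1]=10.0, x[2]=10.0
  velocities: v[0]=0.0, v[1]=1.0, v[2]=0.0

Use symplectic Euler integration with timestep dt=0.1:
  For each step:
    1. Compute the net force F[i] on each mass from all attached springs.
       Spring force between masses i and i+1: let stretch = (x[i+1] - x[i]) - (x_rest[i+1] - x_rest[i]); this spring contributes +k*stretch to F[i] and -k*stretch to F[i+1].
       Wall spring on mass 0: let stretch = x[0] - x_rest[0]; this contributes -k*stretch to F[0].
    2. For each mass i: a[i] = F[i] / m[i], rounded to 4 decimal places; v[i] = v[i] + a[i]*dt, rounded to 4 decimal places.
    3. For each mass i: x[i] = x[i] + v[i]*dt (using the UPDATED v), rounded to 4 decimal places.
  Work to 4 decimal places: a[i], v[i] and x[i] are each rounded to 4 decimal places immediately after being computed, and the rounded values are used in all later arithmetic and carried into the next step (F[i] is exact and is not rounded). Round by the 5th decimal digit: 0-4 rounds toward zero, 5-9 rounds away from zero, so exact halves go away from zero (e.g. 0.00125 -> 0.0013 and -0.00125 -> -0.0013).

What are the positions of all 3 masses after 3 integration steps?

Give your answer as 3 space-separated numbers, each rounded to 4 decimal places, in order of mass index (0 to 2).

Step 0: x=[2.0000 10.0000 10.0000] v=[0.0000 1.0000 0.0000]
Step 1: x=[2.2400 9.7800 10.1600] v=[2.4000 -2.2000 1.6000]
Step 2: x=[2.6920 9.2736 10.4648] v=[4.5200 -5.0640 3.0480]
Step 3: x=[3.2996 8.5516 10.8820] v=[6.0758 -7.2202 4.1715]

Answer: 3.2996 8.5516 10.8820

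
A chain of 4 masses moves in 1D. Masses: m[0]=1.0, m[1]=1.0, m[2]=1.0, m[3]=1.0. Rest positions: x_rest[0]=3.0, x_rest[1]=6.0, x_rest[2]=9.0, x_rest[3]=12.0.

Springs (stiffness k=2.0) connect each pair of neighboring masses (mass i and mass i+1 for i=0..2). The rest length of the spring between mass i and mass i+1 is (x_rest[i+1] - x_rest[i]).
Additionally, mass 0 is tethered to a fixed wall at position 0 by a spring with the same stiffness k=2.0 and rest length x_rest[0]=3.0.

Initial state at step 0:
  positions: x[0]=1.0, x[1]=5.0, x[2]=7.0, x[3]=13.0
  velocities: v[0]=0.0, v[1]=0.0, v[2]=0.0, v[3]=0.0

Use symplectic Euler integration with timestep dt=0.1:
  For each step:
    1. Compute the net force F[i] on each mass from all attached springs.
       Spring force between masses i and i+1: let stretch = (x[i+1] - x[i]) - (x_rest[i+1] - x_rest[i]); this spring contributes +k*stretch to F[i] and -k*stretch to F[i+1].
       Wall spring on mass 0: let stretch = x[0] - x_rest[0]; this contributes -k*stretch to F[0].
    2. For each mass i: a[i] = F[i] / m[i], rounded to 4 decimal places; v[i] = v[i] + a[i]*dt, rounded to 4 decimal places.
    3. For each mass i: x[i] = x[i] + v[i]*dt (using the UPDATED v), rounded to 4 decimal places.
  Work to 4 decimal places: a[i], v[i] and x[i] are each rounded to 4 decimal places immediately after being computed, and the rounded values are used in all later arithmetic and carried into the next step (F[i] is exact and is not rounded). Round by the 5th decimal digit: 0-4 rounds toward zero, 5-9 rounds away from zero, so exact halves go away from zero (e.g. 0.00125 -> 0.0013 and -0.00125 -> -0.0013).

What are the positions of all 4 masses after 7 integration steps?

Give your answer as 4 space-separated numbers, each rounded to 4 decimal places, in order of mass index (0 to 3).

Answer: 2.3197 4.3663 8.6549 11.6408

Derivation:
Step 0: x=[1.0000 5.0000 7.0000 13.0000] v=[0.0000 0.0000 0.0000 0.0000]
Step 1: x=[1.0600 4.9600 7.0800 12.9400] v=[0.6000 -0.4000 0.8000 -0.6000]
Step 2: x=[1.1768 4.8844 7.2348 12.8228] v=[1.1680 -0.7560 1.5480 -1.1720]
Step 3: x=[1.3442 4.7817 7.4544 12.6538] v=[1.6742 -1.0274 2.1955 -1.6896]
Step 4: x=[1.5535 4.6637 7.7245 12.4409] v=[2.0929 -1.1804 2.7008 -2.1295]
Step 5: x=[1.7939 4.5447 8.0277 12.1936] v=[2.4042 -1.1903 3.0319 -2.4728]
Step 6: x=[2.0535 4.4403 8.3446 11.9230] v=[2.5956 -1.0439 3.1685 -2.7060]
Step 7: x=[2.3197 4.3663 8.6549 11.6408] v=[2.6623 -0.7404 3.1033 -2.8217]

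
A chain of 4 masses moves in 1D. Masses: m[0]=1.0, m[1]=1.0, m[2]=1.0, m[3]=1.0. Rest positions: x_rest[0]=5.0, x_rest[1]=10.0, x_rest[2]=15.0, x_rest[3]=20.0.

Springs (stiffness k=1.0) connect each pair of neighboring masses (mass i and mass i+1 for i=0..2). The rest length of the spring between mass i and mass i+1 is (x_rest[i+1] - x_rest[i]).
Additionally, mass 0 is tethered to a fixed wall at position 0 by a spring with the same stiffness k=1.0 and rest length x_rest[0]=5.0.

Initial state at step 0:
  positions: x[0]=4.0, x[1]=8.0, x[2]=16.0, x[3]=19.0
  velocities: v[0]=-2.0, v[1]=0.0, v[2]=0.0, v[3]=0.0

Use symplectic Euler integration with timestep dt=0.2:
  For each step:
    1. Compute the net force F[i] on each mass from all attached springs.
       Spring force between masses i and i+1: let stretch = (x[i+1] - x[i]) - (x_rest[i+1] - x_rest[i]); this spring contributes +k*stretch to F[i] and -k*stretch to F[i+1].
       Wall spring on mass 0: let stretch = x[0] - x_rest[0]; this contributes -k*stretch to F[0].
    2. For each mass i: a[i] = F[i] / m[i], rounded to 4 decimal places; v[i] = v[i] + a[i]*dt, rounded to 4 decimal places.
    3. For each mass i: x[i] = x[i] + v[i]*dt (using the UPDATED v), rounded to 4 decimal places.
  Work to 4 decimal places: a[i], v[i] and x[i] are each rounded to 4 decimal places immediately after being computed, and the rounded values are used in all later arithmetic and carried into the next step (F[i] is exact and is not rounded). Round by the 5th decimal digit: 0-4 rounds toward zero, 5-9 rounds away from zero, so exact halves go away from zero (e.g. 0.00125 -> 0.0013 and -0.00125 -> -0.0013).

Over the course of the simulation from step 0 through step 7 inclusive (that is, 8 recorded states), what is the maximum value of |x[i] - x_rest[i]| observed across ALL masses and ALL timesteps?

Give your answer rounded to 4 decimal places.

Answer: 2.2360

Derivation:
Step 0: x=[4.0000 8.0000 16.0000 19.0000] v=[-2.0000 0.0000 0.0000 0.0000]
Step 1: x=[3.6000 8.1600 15.8000 19.0800] v=[-2.0000 0.8000 -1.0000 0.4000]
Step 2: x=[3.2384 8.4432 15.4256 19.2288] v=[-1.8080 1.4160 -1.8720 0.7440]
Step 3: x=[2.9555 8.7975 14.9240 19.4255] v=[-1.4147 1.7715 -2.5078 0.9834]
Step 4: x=[2.7880 9.1632 14.3574 19.6421] v=[-0.8374 1.8284 -2.8328 1.0831]
Step 5: x=[2.7640 9.4816 13.7945 19.8473] v=[-0.1200 1.5922 -2.8147 1.0262]
Step 6: x=[2.8981 9.7039 13.3012 20.0104] v=[0.6707 1.1113 -2.4667 0.8156]
Step 7: x=[3.1885 9.7978 12.9323 20.1052] v=[1.4522 0.4696 -1.8443 0.4738]
Max displacement = 2.2360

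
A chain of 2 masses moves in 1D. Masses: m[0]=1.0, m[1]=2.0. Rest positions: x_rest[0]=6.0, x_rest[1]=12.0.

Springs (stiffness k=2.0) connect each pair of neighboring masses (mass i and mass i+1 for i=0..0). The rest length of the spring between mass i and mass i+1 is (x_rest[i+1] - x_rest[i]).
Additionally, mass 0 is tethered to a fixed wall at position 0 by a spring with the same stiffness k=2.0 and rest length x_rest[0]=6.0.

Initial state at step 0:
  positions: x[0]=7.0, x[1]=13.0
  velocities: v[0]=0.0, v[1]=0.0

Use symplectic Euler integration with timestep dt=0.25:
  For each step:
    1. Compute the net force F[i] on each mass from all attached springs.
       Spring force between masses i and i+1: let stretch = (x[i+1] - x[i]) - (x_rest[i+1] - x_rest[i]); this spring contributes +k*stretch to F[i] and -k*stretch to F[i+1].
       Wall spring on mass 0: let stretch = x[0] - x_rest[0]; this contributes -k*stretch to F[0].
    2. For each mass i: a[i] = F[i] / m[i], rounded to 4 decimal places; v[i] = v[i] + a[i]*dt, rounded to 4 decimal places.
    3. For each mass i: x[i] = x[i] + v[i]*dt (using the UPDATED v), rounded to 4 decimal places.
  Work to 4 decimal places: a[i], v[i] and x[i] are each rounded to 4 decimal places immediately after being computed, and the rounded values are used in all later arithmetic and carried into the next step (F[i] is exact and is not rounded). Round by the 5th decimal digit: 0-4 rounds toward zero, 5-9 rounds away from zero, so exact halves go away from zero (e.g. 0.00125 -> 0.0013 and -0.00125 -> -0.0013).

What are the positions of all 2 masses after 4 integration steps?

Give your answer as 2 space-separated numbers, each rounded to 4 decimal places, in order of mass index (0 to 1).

Answer: 6.1598 12.8992

Derivation:
Step 0: x=[7.0000 13.0000] v=[0.0000 0.0000]
Step 1: x=[6.8750 13.0000] v=[-0.5000 0.0000]
Step 2: x=[6.6563 12.9922] v=[-0.8750 -0.0313]
Step 3: x=[6.3975 12.9634] v=[-1.0352 -0.1153]
Step 4: x=[6.1598 12.8992] v=[-0.9510 -0.2568]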